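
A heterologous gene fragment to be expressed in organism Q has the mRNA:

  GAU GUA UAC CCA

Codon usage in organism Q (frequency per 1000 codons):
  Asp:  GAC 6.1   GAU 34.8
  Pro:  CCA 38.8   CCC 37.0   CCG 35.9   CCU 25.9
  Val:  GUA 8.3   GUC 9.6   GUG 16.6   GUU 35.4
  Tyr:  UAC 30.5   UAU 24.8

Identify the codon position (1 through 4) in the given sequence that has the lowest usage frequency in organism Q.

2

Codon 1 GAU (Asp): 34.8 per 1000.
Codon 2 GUA (Val): 8.3 per 1000.
Codon 3 UAC (Tyr): 30.5 per 1000.
Codon 4 CCA (Pro): 38.8 per 1000.
Lowest frequency is 8.3 at codon 2.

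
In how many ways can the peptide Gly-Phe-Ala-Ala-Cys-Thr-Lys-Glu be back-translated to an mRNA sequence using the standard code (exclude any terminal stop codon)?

Gly: 4 codons.
Phe: 2 codons.
Ala: 4 codons.
Ala: 4 codons.
Cys: 2 codons.
Thr: 4 codons.
Lys: 2 codons.
Glu: 2 codons.
4 × 2 × 4 × 4 × 2 × 4 × 2 × 2 = 4096.

4096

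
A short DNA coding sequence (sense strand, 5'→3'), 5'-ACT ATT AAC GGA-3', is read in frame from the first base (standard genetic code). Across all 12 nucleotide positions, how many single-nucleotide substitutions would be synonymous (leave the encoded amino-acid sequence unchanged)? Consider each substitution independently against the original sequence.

Codon 1 (ACT, Thr): 3 synonymous substitutions.
Codon 2 (ATT, Ile): 2 synonymous substitutions.
Codon 3 (AAC, Asn): 1 synonymous substitution.
Codon 4 (GGA, Gly): 3 synonymous substitutions.
Total: 3 + 2 + 1 + 3 = 9.

9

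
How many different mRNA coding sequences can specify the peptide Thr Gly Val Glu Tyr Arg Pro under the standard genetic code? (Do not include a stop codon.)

Thr: 4 codons.
Gly: 4 codons.
Val: 4 codons.
Glu: 2 codons.
Tyr: 2 codons.
Arg: 6 codons.
Pro: 4 codons.
4 × 4 × 4 × 2 × 2 × 6 × 4 = 6144.

6144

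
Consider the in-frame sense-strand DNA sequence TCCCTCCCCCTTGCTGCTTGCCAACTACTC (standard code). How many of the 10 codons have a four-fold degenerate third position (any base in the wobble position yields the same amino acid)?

Codon 1 TCC (Ser): third position 4-fold.
Codon 2 CTC (Leu): third position 4-fold.
Codon 3 CCC (Pro): third position 4-fold.
Codon 4 CTT (Leu): third position 4-fold.
Codon 5 GCT (Ala): third position 4-fold.
Codon 6 GCT (Ala): third position 4-fold.
Codon 7 TGC (Cys): third position 2-fold.
Codon 8 CAA (Gln): third position 2-fold.
Codon 9 CTA (Leu): third position 4-fold.
Codon 10 CTC (Leu): third position 4-fold.
Four-fold degenerate third positions: 8.

8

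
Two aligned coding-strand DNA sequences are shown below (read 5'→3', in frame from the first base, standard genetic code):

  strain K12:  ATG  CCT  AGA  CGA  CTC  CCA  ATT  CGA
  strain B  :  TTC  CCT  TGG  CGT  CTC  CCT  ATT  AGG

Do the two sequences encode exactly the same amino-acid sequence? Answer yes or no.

Codon 1: ATG Met / TTC Phe — nonsynonymous.
Codon 2: CCT Pro / CCT Pro — identical.
Codon 3: AGA Arg / TGG Trp — nonsynonymous.
Codon 4: CGA Arg / CGT Arg — synonymous.
Codon 5: CTC Leu / CTC Leu — identical.
Codon 6: CCA Pro / CCT Pro — synonymous.
Codon 7: ATT Ile / ATT Ile — identical.
Codon 8: CGA Arg / AGG Arg — synonymous.
Nonsynonymous differences: 2 → different protein.

no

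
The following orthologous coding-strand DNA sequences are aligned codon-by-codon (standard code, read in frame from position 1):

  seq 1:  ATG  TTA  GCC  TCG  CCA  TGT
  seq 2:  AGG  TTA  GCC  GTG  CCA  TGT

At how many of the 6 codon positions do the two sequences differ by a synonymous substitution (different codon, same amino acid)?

0

Codon 1: ATG Met / AGG Arg — nonsynonymous.
Codon 2: TTA Leu / TTA Leu — identical.
Codon 3: GCC Ala / GCC Ala — identical.
Codon 4: TCG Ser / GTG Val — nonsynonymous.
Codon 5: CCA Pro / CCA Pro — identical.
Codon 6: TGT Cys / TGT Cys — identical.
Synonymous differences: 0.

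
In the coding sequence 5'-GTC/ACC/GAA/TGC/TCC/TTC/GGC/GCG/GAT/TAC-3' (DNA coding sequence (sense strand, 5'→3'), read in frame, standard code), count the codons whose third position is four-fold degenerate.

5

Codon 1 GTC (Val): third position 4-fold.
Codon 2 ACC (Thr): third position 4-fold.
Codon 3 GAA (Glu): third position 2-fold.
Codon 4 TGC (Cys): third position 2-fold.
Codon 5 TCC (Ser): third position 4-fold.
Codon 6 TTC (Phe): third position 2-fold.
Codon 7 GGC (Gly): third position 4-fold.
Codon 8 GCG (Ala): third position 4-fold.
Codon 9 GAT (Asp): third position 2-fold.
Codon 10 TAC (Tyr): third position 2-fold.
Four-fold degenerate third positions: 5.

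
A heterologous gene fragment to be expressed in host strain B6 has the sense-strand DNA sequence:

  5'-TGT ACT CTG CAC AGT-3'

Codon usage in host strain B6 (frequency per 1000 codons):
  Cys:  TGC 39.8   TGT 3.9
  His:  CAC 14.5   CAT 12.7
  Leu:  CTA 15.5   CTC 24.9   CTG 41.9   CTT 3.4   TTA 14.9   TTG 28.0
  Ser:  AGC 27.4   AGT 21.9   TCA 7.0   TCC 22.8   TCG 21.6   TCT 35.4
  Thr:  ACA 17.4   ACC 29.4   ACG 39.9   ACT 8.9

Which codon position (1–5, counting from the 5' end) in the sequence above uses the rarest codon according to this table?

1

Codon 1 TGT (Cys): 3.9 per 1000.
Codon 2 ACT (Thr): 8.9 per 1000.
Codon 3 CTG (Leu): 41.9 per 1000.
Codon 4 CAC (His): 14.5 per 1000.
Codon 5 AGT (Ser): 21.9 per 1000.
Lowest frequency is 3.9 at codon 1.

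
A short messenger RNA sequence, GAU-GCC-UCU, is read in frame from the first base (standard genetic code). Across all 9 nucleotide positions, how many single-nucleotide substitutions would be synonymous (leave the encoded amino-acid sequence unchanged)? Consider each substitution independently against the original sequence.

Codon 1 (GAU, Asp): 1 synonymous substitution.
Codon 2 (GCC, Ala): 3 synonymous substitutions.
Codon 3 (UCU, Ser): 3 synonymous substitutions.
Total: 1 + 3 + 3 = 7.

7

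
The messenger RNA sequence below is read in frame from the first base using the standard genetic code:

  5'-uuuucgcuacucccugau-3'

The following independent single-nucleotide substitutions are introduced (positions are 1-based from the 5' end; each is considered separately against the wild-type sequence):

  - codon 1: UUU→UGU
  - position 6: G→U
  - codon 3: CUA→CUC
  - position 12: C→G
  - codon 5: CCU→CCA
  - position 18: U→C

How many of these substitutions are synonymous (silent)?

5

Codon 1: UUU (Phe) → UGU (Cys) — missense.
Codon 2: UCG (Ser) → UCU (Ser) — synonymous.
Codon 3: CUA (Leu) → CUC (Leu) — synonymous.
Codon 4: CUC (Leu) → CUG (Leu) — synonymous.
Codon 5: CCU (Pro) → CCA (Pro) — synonymous.
Codon 6: GAU (Asp) → GAC (Asp) — synonymous.
Synonymous: 5 of 6.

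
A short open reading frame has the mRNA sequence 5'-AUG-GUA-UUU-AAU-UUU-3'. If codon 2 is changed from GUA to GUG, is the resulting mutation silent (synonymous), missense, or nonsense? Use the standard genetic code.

silent

Position 6 falls in codon 2: GUA → Val.
After the substitution the codon is GUG → Val.
Both encode Val, so the change is synonymous.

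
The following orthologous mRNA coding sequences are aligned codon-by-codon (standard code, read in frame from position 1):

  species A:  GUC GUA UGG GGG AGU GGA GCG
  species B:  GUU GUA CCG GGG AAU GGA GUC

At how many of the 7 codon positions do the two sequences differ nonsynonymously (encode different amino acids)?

Codon 1: GUC Val / GUU Val — synonymous.
Codon 2: GUA Val / GUA Val — identical.
Codon 3: UGG Trp / CCG Pro — nonsynonymous.
Codon 4: GGG Gly / GGG Gly — identical.
Codon 5: AGU Ser / AAU Asn — nonsynonymous.
Codon 6: GGA Gly / GGA Gly — identical.
Codon 7: GCG Ala / GUC Val — nonsynonymous.
Nonsynonymous differences: 3.

3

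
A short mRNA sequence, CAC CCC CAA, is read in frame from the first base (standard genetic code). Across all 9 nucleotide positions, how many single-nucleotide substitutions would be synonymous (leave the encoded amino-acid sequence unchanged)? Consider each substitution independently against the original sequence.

5

Codon 1 (CAC, His): 1 synonymous substitution.
Codon 2 (CCC, Pro): 3 synonymous substitutions.
Codon 3 (CAA, Gln): 1 synonymous substitution.
Total: 1 + 3 + 1 = 5.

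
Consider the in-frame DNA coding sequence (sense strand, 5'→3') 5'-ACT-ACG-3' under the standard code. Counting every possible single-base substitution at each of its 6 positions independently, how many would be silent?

6

Codon 1 (ACT, Thr): 3 synonymous substitutions.
Codon 2 (ACG, Thr): 3 synonymous substitutions.
Total: 3 + 3 = 6.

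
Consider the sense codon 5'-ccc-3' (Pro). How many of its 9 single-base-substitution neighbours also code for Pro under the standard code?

3

Position 1: none → 0 synonymous.
Position 2: none → 0 synonymous.
Position 3: CCU, CCA, CCG → 3 synonymous.
Total: 0 + 0 + 3 = 3.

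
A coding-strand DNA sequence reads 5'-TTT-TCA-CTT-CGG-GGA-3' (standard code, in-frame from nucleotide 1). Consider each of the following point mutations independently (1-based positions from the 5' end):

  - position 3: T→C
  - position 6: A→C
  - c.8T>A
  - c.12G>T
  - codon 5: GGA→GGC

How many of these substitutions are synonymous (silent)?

Codon 1: TTT (Phe) → TTC (Phe) — synonymous.
Codon 2: TCA (Ser) → TCC (Ser) — synonymous.
Codon 3: CTT (Leu) → CAT (His) — missense.
Codon 4: CGG (Arg) → CGT (Arg) — synonymous.
Codon 5: GGA (Gly) → GGC (Gly) — synonymous.
Synonymous: 4 of 5.

4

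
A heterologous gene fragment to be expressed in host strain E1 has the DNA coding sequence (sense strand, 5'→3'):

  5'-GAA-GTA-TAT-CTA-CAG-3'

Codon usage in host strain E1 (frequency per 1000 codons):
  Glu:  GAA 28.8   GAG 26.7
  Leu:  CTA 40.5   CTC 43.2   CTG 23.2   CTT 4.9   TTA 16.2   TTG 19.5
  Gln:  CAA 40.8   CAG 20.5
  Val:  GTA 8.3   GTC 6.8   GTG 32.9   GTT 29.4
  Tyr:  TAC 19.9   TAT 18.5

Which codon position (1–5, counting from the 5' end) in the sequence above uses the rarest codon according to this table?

2

Codon 1 GAA (Glu): 28.8 per 1000.
Codon 2 GTA (Val): 8.3 per 1000.
Codon 3 TAT (Tyr): 18.5 per 1000.
Codon 4 CTA (Leu): 40.5 per 1000.
Codon 5 CAG (Gln): 20.5 per 1000.
Lowest frequency is 8.3 at codon 2.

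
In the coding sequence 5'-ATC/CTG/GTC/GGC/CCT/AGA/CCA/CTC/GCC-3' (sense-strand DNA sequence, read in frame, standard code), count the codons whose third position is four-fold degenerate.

7

Codon 1 ATC (Ile): third position 3-fold.
Codon 2 CTG (Leu): third position 4-fold.
Codon 3 GTC (Val): third position 4-fold.
Codon 4 GGC (Gly): third position 4-fold.
Codon 5 CCT (Pro): third position 4-fold.
Codon 6 AGA (Arg): third position 2-fold.
Codon 7 CCA (Pro): third position 4-fold.
Codon 8 CTC (Leu): third position 4-fold.
Codon 9 GCC (Ala): third position 4-fold.
Four-fold degenerate third positions: 7.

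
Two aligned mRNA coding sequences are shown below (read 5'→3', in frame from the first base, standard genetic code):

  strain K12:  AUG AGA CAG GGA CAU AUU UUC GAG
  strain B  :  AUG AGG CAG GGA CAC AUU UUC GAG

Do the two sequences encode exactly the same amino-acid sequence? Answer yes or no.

yes

Codon 1: AUG Met / AUG Met — identical.
Codon 2: AGA Arg / AGG Arg — synonymous.
Codon 3: CAG Gln / CAG Gln — identical.
Codon 4: GGA Gly / GGA Gly — identical.
Codon 5: CAU His / CAC His — synonymous.
Codon 6: AUU Ile / AUU Ile — identical.
Codon 7: UUC Phe / UUC Phe — identical.
Codon 8: GAG Glu / GAG Glu — identical.
Nonsynonymous differences: 0 → same protein.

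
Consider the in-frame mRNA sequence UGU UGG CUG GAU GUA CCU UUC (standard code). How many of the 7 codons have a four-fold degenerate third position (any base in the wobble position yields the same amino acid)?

3

Codon 1 UGU (Cys): third position 2-fold.
Codon 2 UGG (Trp): third position 1-fold.
Codon 3 CUG (Leu): third position 4-fold.
Codon 4 GAU (Asp): third position 2-fold.
Codon 5 GUA (Val): third position 4-fold.
Codon 6 CCU (Pro): third position 4-fold.
Codon 7 UUC (Phe): third position 2-fold.
Four-fold degenerate third positions: 3.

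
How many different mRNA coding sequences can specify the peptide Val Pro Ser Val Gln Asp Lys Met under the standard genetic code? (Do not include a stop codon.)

Val: 4 codons.
Pro: 4 codons.
Ser: 6 codons.
Val: 4 codons.
Gln: 2 codons.
Asp: 2 codons.
Lys: 2 codons.
Met: 1 codon.
4 × 4 × 6 × 4 × 2 × 2 × 2 × 1 = 3072.

3072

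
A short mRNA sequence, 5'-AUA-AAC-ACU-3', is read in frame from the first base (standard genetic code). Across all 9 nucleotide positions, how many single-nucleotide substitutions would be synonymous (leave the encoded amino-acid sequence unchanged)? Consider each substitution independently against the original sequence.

Codon 1 (AUA, Ile): 2 synonymous substitutions.
Codon 2 (AAC, Asn): 1 synonymous substitution.
Codon 3 (ACU, Thr): 3 synonymous substitutions.
Total: 2 + 1 + 3 = 6.

6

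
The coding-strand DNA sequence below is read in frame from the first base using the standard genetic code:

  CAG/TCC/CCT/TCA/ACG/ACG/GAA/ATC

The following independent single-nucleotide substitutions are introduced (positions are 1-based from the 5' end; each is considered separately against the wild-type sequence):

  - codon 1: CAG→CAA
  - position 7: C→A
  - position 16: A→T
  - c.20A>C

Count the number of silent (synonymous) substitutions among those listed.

Codon 1: CAG (Gln) → CAA (Gln) — synonymous.
Codon 3: CCT (Pro) → ACT (Thr) — missense.
Codon 6: ACG (Thr) → TCG (Ser) — missense.
Codon 7: GAA (Glu) → GCA (Ala) — missense.
Synonymous: 1 of 4.

1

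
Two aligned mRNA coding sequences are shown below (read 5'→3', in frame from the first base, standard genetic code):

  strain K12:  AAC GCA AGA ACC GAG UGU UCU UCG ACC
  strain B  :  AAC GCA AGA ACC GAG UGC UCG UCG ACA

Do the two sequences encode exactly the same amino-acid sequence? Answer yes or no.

Codon 1: AAC Asn / AAC Asn — identical.
Codon 2: GCA Ala / GCA Ala — identical.
Codon 3: AGA Arg / AGA Arg — identical.
Codon 4: ACC Thr / ACC Thr — identical.
Codon 5: GAG Glu / GAG Glu — identical.
Codon 6: UGU Cys / UGC Cys — synonymous.
Codon 7: UCU Ser / UCG Ser — synonymous.
Codon 8: UCG Ser / UCG Ser — identical.
Codon 9: ACC Thr / ACA Thr — synonymous.
Nonsynonymous differences: 0 → same protein.

yes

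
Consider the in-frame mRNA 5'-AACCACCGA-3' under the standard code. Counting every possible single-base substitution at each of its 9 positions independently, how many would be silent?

Codon 1 (AAC, Asn): 1 synonymous substitution.
Codon 2 (CAC, His): 1 synonymous substitution.
Codon 3 (CGA, Arg): 4 synonymous substitutions.
Total: 1 + 1 + 4 = 6.

6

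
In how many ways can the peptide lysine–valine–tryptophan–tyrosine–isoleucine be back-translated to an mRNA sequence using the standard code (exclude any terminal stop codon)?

48

Lys: 2 codons.
Val: 4 codons.
Trp: 1 codon.
Tyr: 2 codons.
Ile: 3 codons.
2 × 4 × 1 × 2 × 3 = 48.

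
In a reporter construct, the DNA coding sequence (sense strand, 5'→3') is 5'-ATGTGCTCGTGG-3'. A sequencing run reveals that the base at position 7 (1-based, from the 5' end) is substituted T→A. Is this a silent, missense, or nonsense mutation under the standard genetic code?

Position 7 falls in codon 3: TCG → Ser.
After the substitution the codon is ACG → Thr.
Ser ≠ Thr, so this is a missense mutation.

missense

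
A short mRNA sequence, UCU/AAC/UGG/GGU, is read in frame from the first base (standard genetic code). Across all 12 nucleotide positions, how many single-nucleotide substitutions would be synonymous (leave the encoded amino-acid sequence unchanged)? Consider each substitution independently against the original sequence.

7

Codon 1 (UCU, Ser): 3 synonymous substitutions.
Codon 2 (AAC, Asn): 1 synonymous substitution.
Codon 3 (UGG, Trp): 0 synonymous substitutions.
Codon 4 (GGU, Gly): 3 synonymous substitutions.
Total: 3 + 1 + 0 + 3 = 7.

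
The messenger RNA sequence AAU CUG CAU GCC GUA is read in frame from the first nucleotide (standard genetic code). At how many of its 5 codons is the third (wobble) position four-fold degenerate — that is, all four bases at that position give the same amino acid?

3

Codon 1 AAU (Asn): third position 2-fold.
Codon 2 CUG (Leu): third position 4-fold.
Codon 3 CAU (His): third position 2-fold.
Codon 4 GCC (Ala): third position 4-fold.
Codon 5 GUA (Val): third position 4-fold.
Four-fold degenerate third positions: 3.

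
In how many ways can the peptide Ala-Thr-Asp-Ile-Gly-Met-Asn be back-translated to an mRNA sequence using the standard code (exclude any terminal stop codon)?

Ala: 4 codons.
Thr: 4 codons.
Asp: 2 codons.
Ile: 3 codons.
Gly: 4 codons.
Met: 1 codon.
Asn: 2 codons.
4 × 4 × 2 × 3 × 4 × 1 × 2 = 768.

768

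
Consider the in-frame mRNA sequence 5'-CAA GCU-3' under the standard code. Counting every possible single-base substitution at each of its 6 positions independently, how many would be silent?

Codon 1 (CAA, Gln): 1 synonymous substitution.
Codon 2 (GCU, Ala): 3 synonymous substitutions.
Total: 1 + 3 = 4.

4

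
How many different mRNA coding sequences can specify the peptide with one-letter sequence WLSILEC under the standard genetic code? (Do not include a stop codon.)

2592

Trp: 1 codon.
Leu: 6 codons.
Ser: 6 codons.
Ile: 3 codons.
Leu: 6 codons.
Glu: 2 codons.
Cys: 2 codons.
1 × 6 × 6 × 3 × 6 × 2 × 2 = 2592.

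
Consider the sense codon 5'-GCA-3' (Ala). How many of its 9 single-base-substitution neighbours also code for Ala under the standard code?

3

Position 1: none → 0 synonymous.
Position 2: none → 0 synonymous.
Position 3: GCU, GCC, GCG → 3 synonymous.
Total: 0 + 0 + 3 = 3.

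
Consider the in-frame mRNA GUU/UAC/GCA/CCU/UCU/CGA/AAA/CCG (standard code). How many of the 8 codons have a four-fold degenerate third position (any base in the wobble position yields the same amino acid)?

Codon 1 GUU (Val): third position 4-fold.
Codon 2 UAC (Tyr): third position 2-fold.
Codon 3 GCA (Ala): third position 4-fold.
Codon 4 CCU (Pro): third position 4-fold.
Codon 5 UCU (Ser): third position 4-fold.
Codon 6 CGA (Arg): third position 4-fold.
Codon 7 AAA (Lys): third position 2-fold.
Codon 8 CCG (Pro): third position 4-fold.
Four-fold degenerate third positions: 6.

6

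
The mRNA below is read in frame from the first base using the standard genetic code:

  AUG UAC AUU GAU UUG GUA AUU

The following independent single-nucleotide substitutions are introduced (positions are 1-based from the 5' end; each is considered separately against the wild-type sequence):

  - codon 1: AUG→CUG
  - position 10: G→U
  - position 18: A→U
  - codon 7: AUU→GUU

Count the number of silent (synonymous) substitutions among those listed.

1

Codon 1: AUG (Met) → CUG (Leu) — missense.
Codon 4: GAU (Asp) → UAU (Tyr) — missense.
Codon 6: GUA (Val) → GUU (Val) — synonymous.
Codon 7: AUU (Ile) → GUU (Val) — missense.
Synonymous: 1 of 4.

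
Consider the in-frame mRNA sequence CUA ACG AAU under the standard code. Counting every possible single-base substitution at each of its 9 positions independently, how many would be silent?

Codon 1 (CUA, Leu): 4 synonymous substitutions.
Codon 2 (ACG, Thr): 3 synonymous substitutions.
Codon 3 (AAU, Asn): 1 synonymous substitution.
Total: 4 + 3 + 1 = 8.

8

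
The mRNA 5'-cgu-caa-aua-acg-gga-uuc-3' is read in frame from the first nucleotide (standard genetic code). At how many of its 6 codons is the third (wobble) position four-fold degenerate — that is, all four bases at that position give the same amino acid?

Codon 1 CGU (Arg): third position 4-fold.
Codon 2 CAA (Gln): third position 2-fold.
Codon 3 AUA (Ile): third position 3-fold.
Codon 4 ACG (Thr): third position 4-fold.
Codon 5 GGA (Gly): third position 4-fold.
Codon 6 UUC (Phe): third position 2-fold.
Four-fold degenerate third positions: 3.

3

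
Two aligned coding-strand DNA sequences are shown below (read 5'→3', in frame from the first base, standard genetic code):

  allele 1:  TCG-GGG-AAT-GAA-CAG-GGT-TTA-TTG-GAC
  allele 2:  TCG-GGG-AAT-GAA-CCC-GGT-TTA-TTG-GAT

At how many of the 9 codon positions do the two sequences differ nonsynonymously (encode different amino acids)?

1

Codon 1: TCG Ser / TCG Ser — identical.
Codon 2: GGG Gly / GGG Gly — identical.
Codon 3: AAT Asn / AAT Asn — identical.
Codon 4: GAA Glu / GAA Glu — identical.
Codon 5: CAG Gln / CCC Pro — nonsynonymous.
Codon 6: GGT Gly / GGT Gly — identical.
Codon 7: TTA Leu / TTA Leu — identical.
Codon 8: TTG Leu / TTG Leu — identical.
Codon 9: GAC Asp / GAT Asp — synonymous.
Nonsynonymous differences: 1.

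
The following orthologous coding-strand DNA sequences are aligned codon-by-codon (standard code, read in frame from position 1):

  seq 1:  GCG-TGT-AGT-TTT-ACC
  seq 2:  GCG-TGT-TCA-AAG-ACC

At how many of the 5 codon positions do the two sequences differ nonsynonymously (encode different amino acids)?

1

Codon 1: GCG Ala / GCG Ala — identical.
Codon 2: TGT Cys / TGT Cys — identical.
Codon 3: AGT Ser / TCA Ser — synonymous.
Codon 4: TTT Phe / AAG Lys — nonsynonymous.
Codon 5: ACC Thr / ACC Thr — identical.
Nonsynonymous differences: 1.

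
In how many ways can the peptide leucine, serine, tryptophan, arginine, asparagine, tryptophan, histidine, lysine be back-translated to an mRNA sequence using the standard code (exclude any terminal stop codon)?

Leu: 6 codons.
Ser: 6 codons.
Trp: 1 codon.
Arg: 6 codons.
Asn: 2 codons.
Trp: 1 codon.
His: 2 codons.
Lys: 2 codons.
6 × 6 × 1 × 6 × 2 × 1 × 2 × 2 = 1728.

1728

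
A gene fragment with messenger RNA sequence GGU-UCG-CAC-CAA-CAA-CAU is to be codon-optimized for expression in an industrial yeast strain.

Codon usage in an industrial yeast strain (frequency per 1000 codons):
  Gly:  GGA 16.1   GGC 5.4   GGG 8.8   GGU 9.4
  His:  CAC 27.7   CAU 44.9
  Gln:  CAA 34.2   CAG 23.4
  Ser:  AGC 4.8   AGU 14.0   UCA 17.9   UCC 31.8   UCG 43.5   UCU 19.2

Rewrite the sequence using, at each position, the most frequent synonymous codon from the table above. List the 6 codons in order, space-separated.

Codon 1 (Gly): best is GGA at 16.1.
Codon 2 (Ser): best is UCG at 43.5.
Codon 3 (His): best is CAU at 44.9.
Codon 4 (Gln): best is CAA at 34.2.
Codon 5 (Gln): best is CAA at 34.2.
Codon 6 (His): best is CAU at 44.9.

GGA UCG CAU CAA CAA CAU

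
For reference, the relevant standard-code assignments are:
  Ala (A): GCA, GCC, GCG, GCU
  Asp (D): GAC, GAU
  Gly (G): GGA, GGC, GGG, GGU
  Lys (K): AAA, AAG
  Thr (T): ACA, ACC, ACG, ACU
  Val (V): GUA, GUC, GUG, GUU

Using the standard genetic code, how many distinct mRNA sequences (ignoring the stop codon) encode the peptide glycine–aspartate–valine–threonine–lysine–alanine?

1024

Gly: 4 codons.
Asp: 2 codons.
Val: 4 codons.
Thr: 4 codons.
Lys: 2 codons.
Ala: 4 codons.
4 × 2 × 4 × 4 × 2 × 4 = 1024.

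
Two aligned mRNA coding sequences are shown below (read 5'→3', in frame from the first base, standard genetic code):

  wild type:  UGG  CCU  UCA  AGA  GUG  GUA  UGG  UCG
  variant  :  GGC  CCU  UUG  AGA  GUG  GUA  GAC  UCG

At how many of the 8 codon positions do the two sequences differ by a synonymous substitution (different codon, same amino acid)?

Codon 1: UGG Trp / GGC Gly — nonsynonymous.
Codon 2: CCU Pro / CCU Pro — identical.
Codon 3: UCA Ser / UUG Leu — nonsynonymous.
Codon 4: AGA Arg / AGA Arg — identical.
Codon 5: GUG Val / GUG Val — identical.
Codon 6: GUA Val / GUA Val — identical.
Codon 7: UGG Trp / GAC Asp — nonsynonymous.
Codon 8: UCG Ser / UCG Ser — identical.
Synonymous differences: 0.

0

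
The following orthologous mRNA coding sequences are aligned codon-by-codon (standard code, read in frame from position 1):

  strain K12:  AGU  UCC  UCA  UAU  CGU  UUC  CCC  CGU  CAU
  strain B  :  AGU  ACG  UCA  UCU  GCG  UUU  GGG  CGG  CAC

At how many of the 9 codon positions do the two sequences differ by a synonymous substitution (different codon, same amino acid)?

Codon 1: AGU Ser / AGU Ser — identical.
Codon 2: UCC Ser / ACG Thr — nonsynonymous.
Codon 3: UCA Ser / UCA Ser — identical.
Codon 4: UAU Tyr / UCU Ser — nonsynonymous.
Codon 5: CGU Arg / GCG Ala — nonsynonymous.
Codon 6: UUC Phe / UUU Phe — synonymous.
Codon 7: CCC Pro / GGG Gly — nonsynonymous.
Codon 8: CGU Arg / CGG Arg — synonymous.
Codon 9: CAU His / CAC His — synonymous.
Synonymous differences: 3.

3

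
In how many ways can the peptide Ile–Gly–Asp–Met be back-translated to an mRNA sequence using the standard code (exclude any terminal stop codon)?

24

Ile: 3 codons.
Gly: 4 codons.
Asp: 2 codons.
Met: 1 codon.
3 × 4 × 2 × 1 = 24.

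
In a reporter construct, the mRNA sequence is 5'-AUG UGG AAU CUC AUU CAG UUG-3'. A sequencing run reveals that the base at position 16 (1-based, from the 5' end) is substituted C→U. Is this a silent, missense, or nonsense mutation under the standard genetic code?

Position 16 falls in codon 6: CAG → Gln.
After the substitution the codon is UAG → Stop.
The new codon is a stop codon, so this is a nonsense mutation.

nonsense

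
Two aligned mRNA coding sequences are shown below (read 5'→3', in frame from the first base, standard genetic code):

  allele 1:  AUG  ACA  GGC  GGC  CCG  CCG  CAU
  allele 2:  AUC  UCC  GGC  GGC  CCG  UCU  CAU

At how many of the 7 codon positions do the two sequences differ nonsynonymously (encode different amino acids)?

3

Codon 1: AUG Met / AUC Ile — nonsynonymous.
Codon 2: ACA Thr / UCC Ser — nonsynonymous.
Codon 3: GGC Gly / GGC Gly — identical.
Codon 4: GGC Gly / GGC Gly — identical.
Codon 5: CCG Pro / CCG Pro — identical.
Codon 6: CCG Pro / UCU Ser — nonsynonymous.
Codon 7: CAU His / CAU His — identical.
Nonsynonymous differences: 3.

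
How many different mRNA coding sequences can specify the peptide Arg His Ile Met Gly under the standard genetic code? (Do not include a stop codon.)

144

Arg: 6 codons.
His: 2 codons.
Ile: 3 codons.
Met: 1 codon.
Gly: 4 codons.
6 × 2 × 3 × 1 × 4 = 144.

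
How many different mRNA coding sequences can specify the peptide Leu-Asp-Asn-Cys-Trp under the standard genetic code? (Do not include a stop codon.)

Leu: 6 codons.
Asp: 2 codons.
Asn: 2 codons.
Cys: 2 codons.
Trp: 1 codon.
6 × 2 × 2 × 2 × 1 = 48.

48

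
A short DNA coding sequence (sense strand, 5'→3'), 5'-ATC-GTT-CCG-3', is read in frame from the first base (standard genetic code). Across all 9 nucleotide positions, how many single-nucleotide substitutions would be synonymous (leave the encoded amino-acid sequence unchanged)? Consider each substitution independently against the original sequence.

8

Codon 1 (ATC, Ile): 2 synonymous substitutions.
Codon 2 (GTT, Val): 3 synonymous substitutions.
Codon 3 (CCG, Pro): 3 synonymous substitutions.
Total: 2 + 3 + 3 = 8.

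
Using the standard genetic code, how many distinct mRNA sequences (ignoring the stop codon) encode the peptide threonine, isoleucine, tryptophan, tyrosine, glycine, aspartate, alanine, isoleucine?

Thr: 4 codons.
Ile: 3 codons.
Trp: 1 codon.
Tyr: 2 codons.
Gly: 4 codons.
Asp: 2 codons.
Ala: 4 codons.
Ile: 3 codons.
4 × 3 × 1 × 2 × 4 × 2 × 4 × 3 = 2304.

2304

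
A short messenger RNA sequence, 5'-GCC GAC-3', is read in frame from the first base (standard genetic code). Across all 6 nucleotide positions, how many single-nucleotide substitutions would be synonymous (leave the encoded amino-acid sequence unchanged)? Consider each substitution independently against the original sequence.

4

Codon 1 (GCC, Ala): 3 synonymous substitutions.
Codon 2 (GAC, Asp): 1 synonymous substitution.
Total: 3 + 1 = 4.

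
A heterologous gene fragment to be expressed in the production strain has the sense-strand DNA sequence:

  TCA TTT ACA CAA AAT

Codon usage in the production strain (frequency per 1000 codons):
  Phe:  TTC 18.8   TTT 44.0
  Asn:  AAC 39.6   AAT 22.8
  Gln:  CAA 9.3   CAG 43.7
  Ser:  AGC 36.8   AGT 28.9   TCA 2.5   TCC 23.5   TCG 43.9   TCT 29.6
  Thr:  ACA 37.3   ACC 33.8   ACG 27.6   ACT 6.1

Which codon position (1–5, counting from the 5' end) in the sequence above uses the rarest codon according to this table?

Codon 1 TCA (Ser): 2.5 per 1000.
Codon 2 TTT (Phe): 44.0 per 1000.
Codon 3 ACA (Thr): 37.3 per 1000.
Codon 4 CAA (Gln): 9.3 per 1000.
Codon 5 AAT (Asn): 22.8 per 1000.
Lowest frequency is 2.5 at codon 1.

1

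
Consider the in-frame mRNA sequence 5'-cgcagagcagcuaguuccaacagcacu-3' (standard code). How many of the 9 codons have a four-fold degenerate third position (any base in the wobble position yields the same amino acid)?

Codon 1 CGC (Arg): third position 4-fold.
Codon 2 AGA (Arg): third position 2-fold.
Codon 3 GCA (Ala): third position 4-fold.
Codon 4 GCU (Ala): third position 4-fold.
Codon 5 AGU (Ser): third position 2-fold.
Codon 6 UCC (Ser): third position 4-fold.
Codon 7 AAC (Asn): third position 2-fold.
Codon 8 AGC (Ser): third position 2-fold.
Codon 9 ACU (Thr): third position 4-fold.
Four-fold degenerate third positions: 5.

5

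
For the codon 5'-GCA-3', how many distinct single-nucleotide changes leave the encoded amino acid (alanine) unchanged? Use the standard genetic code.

Position 1: none → 0 synonymous.
Position 2: none → 0 synonymous.
Position 3: GCT, GCC, GCG → 3 synonymous.
Total: 0 + 0 + 3 = 3.

3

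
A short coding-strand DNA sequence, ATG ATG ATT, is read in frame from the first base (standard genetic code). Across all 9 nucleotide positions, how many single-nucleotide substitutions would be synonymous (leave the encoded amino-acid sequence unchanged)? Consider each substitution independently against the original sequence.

2

Codon 1 (ATG, Met): 0 synonymous substitutions.
Codon 2 (ATG, Met): 0 synonymous substitutions.
Codon 3 (ATT, Ile): 2 synonymous substitutions.
Total: 0 + 0 + 2 = 2.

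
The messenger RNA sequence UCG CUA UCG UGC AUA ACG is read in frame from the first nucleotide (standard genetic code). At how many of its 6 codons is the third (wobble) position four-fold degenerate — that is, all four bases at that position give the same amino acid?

Codon 1 UCG (Ser): third position 4-fold.
Codon 2 CUA (Leu): third position 4-fold.
Codon 3 UCG (Ser): third position 4-fold.
Codon 4 UGC (Cys): third position 2-fold.
Codon 5 AUA (Ile): third position 3-fold.
Codon 6 ACG (Thr): third position 4-fold.
Four-fold degenerate third positions: 4.

4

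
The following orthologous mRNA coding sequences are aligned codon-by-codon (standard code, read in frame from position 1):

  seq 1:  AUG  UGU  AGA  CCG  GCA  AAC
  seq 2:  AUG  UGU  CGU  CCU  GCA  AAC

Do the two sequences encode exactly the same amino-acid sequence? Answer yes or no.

yes

Codon 1: AUG Met / AUG Met — identical.
Codon 2: UGU Cys / UGU Cys — identical.
Codon 3: AGA Arg / CGU Arg — synonymous.
Codon 4: CCG Pro / CCU Pro — synonymous.
Codon 5: GCA Ala / GCA Ala — identical.
Codon 6: AAC Asn / AAC Asn — identical.
Nonsynonymous differences: 0 → same protein.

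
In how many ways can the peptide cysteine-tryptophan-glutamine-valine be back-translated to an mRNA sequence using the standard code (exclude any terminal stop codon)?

16

Cys: 2 codons.
Trp: 1 codon.
Gln: 2 codons.
Val: 4 codons.
2 × 1 × 2 × 4 = 16.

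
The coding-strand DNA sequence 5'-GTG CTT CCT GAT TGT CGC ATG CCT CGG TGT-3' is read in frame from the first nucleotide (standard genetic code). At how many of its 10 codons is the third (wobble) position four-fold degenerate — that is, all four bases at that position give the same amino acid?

6

Codon 1 GTG (Val): third position 4-fold.
Codon 2 CTT (Leu): third position 4-fold.
Codon 3 CCT (Pro): third position 4-fold.
Codon 4 GAT (Asp): third position 2-fold.
Codon 5 TGT (Cys): third position 2-fold.
Codon 6 CGC (Arg): third position 4-fold.
Codon 7 ATG (Met): third position 1-fold.
Codon 8 CCT (Pro): third position 4-fold.
Codon 9 CGG (Arg): third position 4-fold.
Codon 10 TGT (Cys): third position 2-fold.
Four-fold degenerate third positions: 6.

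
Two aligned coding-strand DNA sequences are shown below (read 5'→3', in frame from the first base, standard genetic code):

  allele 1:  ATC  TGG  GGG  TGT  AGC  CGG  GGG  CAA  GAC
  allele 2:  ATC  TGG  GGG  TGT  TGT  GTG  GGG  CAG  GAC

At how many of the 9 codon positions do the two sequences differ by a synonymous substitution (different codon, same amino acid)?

Codon 1: ATC Ile / ATC Ile — identical.
Codon 2: TGG Trp / TGG Trp — identical.
Codon 3: GGG Gly / GGG Gly — identical.
Codon 4: TGT Cys / TGT Cys — identical.
Codon 5: AGC Ser / TGT Cys — nonsynonymous.
Codon 6: CGG Arg / GTG Val — nonsynonymous.
Codon 7: GGG Gly / GGG Gly — identical.
Codon 8: CAA Gln / CAG Gln — synonymous.
Codon 9: GAC Asp / GAC Asp — identical.
Synonymous differences: 1.

1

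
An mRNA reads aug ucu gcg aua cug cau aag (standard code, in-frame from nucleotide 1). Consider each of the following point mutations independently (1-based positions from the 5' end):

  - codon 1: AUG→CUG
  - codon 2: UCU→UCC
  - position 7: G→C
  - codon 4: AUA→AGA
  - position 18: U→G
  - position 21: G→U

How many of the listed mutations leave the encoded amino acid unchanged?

1

Codon 1: AUG (Met) → CUG (Leu) — missense.
Codon 2: UCU (Ser) → UCC (Ser) — synonymous.
Codon 3: GCG (Ala) → CCG (Pro) — missense.
Codon 4: AUA (Ile) → AGA (Arg) — missense.
Codon 6: CAU (His) → CAG (Gln) — missense.
Codon 7: AAG (Lys) → AAU (Asn) — missense.
Synonymous: 1 of 6.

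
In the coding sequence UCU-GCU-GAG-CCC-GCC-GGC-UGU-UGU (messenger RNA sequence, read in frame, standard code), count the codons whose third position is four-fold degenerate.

5

Codon 1 UCU (Ser): third position 4-fold.
Codon 2 GCU (Ala): third position 4-fold.
Codon 3 GAG (Glu): third position 2-fold.
Codon 4 CCC (Pro): third position 4-fold.
Codon 5 GCC (Ala): third position 4-fold.
Codon 6 GGC (Gly): third position 4-fold.
Codon 7 UGU (Cys): third position 2-fold.
Codon 8 UGU (Cys): third position 2-fold.
Four-fold degenerate third positions: 5.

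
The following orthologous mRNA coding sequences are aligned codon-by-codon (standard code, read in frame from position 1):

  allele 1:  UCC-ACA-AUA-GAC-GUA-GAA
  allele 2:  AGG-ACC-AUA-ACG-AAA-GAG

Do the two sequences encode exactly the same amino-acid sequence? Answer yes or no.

Codon 1: UCC Ser / AGG Arg — nonsynonymous.
Codon 2: ACA Thr / ACC Thr — synonymous.
Codon 3: AUA Ile / AUA Ile — identical.
Codon 4: GAC Asp / ACG Thr — nonsynonymous.
Codon 5: GUA Val / AAA Lys — nonsynonymous.
Codon 6: GAA Glu / GAG Glu — synonymous.
Nonsynonymous differences: 3 → different protein.

no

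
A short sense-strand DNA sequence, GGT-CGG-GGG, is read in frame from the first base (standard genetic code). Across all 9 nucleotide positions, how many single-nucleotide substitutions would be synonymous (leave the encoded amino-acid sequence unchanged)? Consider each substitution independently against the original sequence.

10

Codon 1 (GGT, Gly): 3 synonymous substitutions.
Codon 2 (CGG, Arg): 4 synonymous substitutions.
Codon 3 (GGG, Gly): 3 synonymous substitutions.
Total: 3 + 4 + 3 = 10.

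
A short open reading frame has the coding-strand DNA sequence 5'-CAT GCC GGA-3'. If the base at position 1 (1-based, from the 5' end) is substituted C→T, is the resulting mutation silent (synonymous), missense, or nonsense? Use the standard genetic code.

Position 1 falls in codon 1: CAT → His.
After the substitution the codon is TAT → Tyr.
His ≠ Tyr, so this is a missense mutation.

missense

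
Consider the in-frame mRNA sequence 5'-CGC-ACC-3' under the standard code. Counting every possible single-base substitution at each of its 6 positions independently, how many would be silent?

Codon 1 (CGC, Arg): 3 synonymous substitutions.
Codon 2 (ACC, Thr): 3 synonymous substitutions.
Total: 3 + 3 = 6.

6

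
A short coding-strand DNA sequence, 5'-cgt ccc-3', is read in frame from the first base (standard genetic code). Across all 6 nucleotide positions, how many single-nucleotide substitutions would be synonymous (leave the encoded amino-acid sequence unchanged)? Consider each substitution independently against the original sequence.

6

Codon 1 (CGT, Arg): 3 synonymous substitutions.
Codon 2 (CCC, Pro): 3 synonymous substitutions.
Total: 3 + 3 = 6.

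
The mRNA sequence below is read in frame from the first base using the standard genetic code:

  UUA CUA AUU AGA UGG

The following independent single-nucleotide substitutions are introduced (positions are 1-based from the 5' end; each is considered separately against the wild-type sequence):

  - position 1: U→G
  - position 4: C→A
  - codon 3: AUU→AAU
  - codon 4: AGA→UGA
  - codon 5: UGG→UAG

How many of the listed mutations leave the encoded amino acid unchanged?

Codon 1: UUA (Leu) → GUA (Val) — missense.
Codon 2: CUA (Leu) → AUA (Ile) — missense.
Codon 3: AUU (Ile) → AAU (Asn) — missense.
Codon 4: AGA (Arg) → UGA (Stop) — nonsense.
Codon 5: UGG (Trp) → UAG (Stop) — nonsense.
Synonymous: 0 of 5.

0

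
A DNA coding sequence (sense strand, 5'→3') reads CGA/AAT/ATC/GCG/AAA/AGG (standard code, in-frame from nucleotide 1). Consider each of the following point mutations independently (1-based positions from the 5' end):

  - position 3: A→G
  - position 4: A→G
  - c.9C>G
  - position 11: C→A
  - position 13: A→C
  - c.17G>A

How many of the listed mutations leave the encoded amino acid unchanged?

1

Codon 1: CGA (Arg) → CGG (Arg) — synonymous.
Codon 2: AAT (Asn) → GAT (Asp) — missense.
Codon 3: ATC (Ile) → ATG (Met) — missense.
Codon 4: GCG (Ala) → GAG (Glu) — missense.
Codon 5: AAA (Lys) → CAA (Gln) — missense.
Codon 6: AGG (Arg) → AAG (Lys) — missense.
Synonymous: 1 of 6.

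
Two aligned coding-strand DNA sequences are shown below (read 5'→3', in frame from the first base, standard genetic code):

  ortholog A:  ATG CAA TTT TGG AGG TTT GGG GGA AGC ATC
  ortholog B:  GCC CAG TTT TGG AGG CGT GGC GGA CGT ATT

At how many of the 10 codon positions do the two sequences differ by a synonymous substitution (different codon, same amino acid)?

3

Codon 1: ATG Met / GCC Ala — nonsynonymous.
Codon 2: CAA Gln / CAG Gln — synonymous.
Codon 3: TTT Phe / TTT Phe — identical.
Codon 4: TGG Trp / TGG Trp — identical.
Codon 5: AGG Arg / AGG Arg — identical.
Codon 6: TTT Phe / CGT Arg — nonsynonymous.
Codon 7: GGG Gly / GGC Gly — synonymous.
Codon 8: GGA Gly / GGA Gly — identical.
Codon 9: AGC Ser / CGT Arg — nonsynonymous.
Codon 10: ATC Ile / ATT Ile — synonymous.
Synonymous differences: 3.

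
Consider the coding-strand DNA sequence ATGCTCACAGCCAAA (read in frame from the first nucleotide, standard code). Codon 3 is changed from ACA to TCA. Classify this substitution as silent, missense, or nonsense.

missense

Position 7 falls in codon 3: ACA → Thr.
After the substitution the codon is TCA → Ser.
Thr ≠ Ser, so this is a missense mutation.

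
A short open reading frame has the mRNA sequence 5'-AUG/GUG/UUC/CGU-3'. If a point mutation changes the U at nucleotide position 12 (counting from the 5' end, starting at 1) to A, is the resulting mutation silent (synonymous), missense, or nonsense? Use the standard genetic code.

silent

Position 12 falls in codon 4: CGU → Arg.
After the substitution the codon is CGA → Arg.
Both encode Arg, so the change is synonymous.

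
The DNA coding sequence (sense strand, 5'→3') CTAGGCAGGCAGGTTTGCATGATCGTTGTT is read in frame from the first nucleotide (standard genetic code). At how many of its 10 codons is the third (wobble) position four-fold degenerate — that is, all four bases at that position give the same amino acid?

5

Codon 1 CTA (Leu): third position 4-fold.
Codon 2 GGC (Gly): third position 4-fold.
Codon 3 AGG (Arg): third position 2-fold.
Codon 4 CAG (Gln): third position 2-fold.
Codon 5 GTT (Val): third position 4-fold.
Codon 6 TGC (Cys): third position 2-fold.
Codon 7 ATG (Met): third position 1-fold.
Codon 8 ATC (Ile): third position 3-fold.
Codon 9 GTT (Val): third position 4-fold.
Codon 10 GTT (Val): third position 4-fold.
Four-fold degenerate third positions: 5.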